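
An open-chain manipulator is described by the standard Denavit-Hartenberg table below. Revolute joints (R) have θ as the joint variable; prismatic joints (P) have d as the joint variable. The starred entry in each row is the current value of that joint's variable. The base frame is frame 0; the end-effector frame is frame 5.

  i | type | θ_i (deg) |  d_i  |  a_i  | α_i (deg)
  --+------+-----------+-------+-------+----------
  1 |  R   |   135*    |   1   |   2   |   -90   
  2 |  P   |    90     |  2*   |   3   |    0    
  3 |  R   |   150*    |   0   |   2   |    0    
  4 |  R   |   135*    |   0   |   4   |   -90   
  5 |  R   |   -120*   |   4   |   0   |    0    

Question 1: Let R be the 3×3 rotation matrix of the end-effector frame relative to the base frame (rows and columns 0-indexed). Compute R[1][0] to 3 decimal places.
-0.954

End-effector x-axis (col 0 of R) = (-0.2709,-0.9539,0.1294)
R[1][0] = -0.9539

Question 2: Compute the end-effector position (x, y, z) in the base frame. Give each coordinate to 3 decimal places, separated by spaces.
-4.121 1.293 -5.167

after link 1: o_1 = (-1.4142, 1.4142, 1.0000)
after link 2: o_2 = (-2.8284, 0.0000, -2.0000)
after link 3: o_3 = (-2.1213, -0.7071, -0.2679)
after link 4: o_4 = (-4.8534, 2.0249, -1.3032)
after link 5: o_5 = (-4.1213, 1.2929, -5.1669)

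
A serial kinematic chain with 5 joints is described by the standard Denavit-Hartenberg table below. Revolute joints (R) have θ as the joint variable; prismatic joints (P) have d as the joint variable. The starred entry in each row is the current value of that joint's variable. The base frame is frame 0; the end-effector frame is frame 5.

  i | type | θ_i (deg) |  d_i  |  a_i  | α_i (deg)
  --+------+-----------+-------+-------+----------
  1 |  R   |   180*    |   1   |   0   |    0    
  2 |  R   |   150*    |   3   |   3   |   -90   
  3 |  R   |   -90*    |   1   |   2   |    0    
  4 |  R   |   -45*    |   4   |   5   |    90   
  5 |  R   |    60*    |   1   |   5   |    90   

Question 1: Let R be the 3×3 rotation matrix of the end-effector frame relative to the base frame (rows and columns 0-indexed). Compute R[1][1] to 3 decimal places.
0.354

End-effector y-axis (col 1 of R) = (-0.6124,0.3536,-0.7071)
R[1][1] = 0.3536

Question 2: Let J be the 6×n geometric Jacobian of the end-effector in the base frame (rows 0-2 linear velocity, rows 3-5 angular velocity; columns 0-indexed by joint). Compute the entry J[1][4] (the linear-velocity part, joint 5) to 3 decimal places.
0.634

axis z_4 = (-0.6124,0.3536,-0.7071); lever o_n−o_4 = (0.0218,4.9874,1.0607)
cross product → J_v[:, 4] = (3.9017,0.6341,-3.0619)
J_ω[:, 4] = z_4
entry J[1][4] = 0.6341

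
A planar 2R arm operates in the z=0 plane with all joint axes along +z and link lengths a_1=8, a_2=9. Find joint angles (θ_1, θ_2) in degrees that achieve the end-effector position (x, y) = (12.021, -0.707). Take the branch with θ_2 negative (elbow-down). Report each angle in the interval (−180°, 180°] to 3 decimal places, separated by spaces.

45.000 -89.998

cos θ_2 = (145.0043−8²−9²)/(2·8·9) = 0.0000; θ_2 = -89.9983° (elbow-down)
β = atan2(-0.7070,12.0210) = -3.3659°; ψ = atan2(-9.0000,8.0003) = -48.3655°
θ_1 = β − ψ = 44.9996°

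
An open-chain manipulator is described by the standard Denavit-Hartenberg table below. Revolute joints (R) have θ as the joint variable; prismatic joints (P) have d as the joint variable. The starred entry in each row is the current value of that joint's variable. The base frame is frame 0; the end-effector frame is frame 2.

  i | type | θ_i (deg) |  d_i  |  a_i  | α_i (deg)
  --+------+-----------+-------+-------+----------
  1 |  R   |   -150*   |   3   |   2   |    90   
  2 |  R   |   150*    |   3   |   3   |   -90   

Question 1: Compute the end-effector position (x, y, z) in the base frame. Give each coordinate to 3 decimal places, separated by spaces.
-0.982 2.897 4.500

after link 1: o_1 = (-1.7321, -1.0000, 3.0000)
after link 2: o_2 = (-0.9821, 2.8971, 4.5000)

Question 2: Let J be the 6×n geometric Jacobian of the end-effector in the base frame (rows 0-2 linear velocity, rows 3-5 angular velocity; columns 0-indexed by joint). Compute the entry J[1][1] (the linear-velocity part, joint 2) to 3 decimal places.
0.750

axis z_1 = (-0.5000,0.8660,0.0000); lever o_n−o_1 = (0.7500,3.8971,1.5000)
cross product → J_v[:, 1] = (1.2990,0.7500,-2.5981)
J_ω[:, 1] = z_1
entry J[1][1] = 0.7500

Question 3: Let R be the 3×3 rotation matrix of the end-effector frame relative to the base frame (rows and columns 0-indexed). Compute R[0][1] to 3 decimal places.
0.500

End-effector y-axis (col 1 of R) = (0.5000,-0.8660,-0.0000)
R[0][1] = 0.5000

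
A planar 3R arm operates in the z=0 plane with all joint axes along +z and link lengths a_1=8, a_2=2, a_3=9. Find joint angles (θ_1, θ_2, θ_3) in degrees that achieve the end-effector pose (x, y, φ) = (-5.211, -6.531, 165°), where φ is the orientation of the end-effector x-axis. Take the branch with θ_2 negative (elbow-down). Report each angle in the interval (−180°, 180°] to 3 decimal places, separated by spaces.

wrist centre = target − a_3·(cos φ, sin φ) = (3.4823, -8.8604)
cos θ_2 = (90.6328−8²−2²)/(2·8·2) = 0.7073; θ_2 = -44.9863° (elbow-down)
β = atan2(-8.8604,3.4823) = -68.5440°; ψ = atan2(-1.4139,9.4146) = -8.5408°
θ_1 = β − ψ = -60.0032°
θ_3 = φ − θ_1 − θ_2 = -90.0105° (wrapped to (-180°,180°])

-60.003 -44.986 -90.011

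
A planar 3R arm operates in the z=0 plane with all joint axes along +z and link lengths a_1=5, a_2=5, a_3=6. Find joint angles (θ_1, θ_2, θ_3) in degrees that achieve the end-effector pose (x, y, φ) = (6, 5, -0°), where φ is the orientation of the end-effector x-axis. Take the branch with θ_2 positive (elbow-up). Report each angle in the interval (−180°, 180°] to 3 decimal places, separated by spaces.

30.000 120.000 -150.000

wrist centre = target − a_3·(cos φ, sin φ) = (0.0000, 5.0000)
cos θ_2 = (25.0000−5²−5²)/(2·5·5) = -0.5000; θ_2 = 120.0000° (elbow-up)
β = atan2(5.0000,0.0000) = 90.0000°; ψ = atan2(4.3301,2.5000) = 60.0000°
θ_1 = β − ψ = 30.0000°
θ_3 = φ − θ_1 − θ_2 = -150.0000° (wrapped to (-180°,180°])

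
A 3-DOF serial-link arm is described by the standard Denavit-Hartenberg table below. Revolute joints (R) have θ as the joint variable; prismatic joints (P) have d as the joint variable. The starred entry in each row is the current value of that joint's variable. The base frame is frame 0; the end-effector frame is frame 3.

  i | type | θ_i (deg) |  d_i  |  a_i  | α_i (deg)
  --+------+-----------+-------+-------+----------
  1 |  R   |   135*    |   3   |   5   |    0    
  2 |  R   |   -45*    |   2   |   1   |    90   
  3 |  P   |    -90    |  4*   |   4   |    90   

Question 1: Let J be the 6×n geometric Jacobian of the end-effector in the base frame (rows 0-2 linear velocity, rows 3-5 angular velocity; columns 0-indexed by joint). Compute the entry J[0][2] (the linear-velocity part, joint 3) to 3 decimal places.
prismatic axis z_2 = (1.0000,0.0000,0.0000)
J_v[:, 2] = z_2; J_ω[:, 2] = (0,0,0)
entry J[0][2] = 1.0000

1.000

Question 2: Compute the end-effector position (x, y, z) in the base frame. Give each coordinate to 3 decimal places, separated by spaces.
after link 1: o_1 = (-3.5355, 3.5355, 3.0000)
after link 2: o_2 = (-3.5355, 4.5355, 5.0000)
after link 3: o_3 = (0.4645, 4.5355, 1.0000)

0.464 4.536 1.000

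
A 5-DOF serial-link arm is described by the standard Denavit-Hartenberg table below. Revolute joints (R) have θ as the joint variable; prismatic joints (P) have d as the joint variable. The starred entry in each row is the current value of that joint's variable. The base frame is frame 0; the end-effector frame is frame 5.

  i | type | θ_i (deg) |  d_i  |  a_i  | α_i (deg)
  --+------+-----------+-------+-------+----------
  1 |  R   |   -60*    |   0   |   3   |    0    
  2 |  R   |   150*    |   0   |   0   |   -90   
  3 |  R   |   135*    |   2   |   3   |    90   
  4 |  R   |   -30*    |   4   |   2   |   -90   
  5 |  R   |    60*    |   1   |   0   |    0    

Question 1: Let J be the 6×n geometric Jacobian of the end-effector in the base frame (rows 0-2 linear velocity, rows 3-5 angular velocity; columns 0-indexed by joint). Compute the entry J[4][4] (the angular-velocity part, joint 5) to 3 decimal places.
axis z_4 = (-0.8660,-0.3536,-0.3536); lever o_n−o_4 = (-0.8660,-0.3536,-0.3536)
cross product → J_v[:, 4] = (0.0000,-0.0000,0.0000)
J_ω[:, 4] = z_4
entry J[4][4] = -0.3536

-0.354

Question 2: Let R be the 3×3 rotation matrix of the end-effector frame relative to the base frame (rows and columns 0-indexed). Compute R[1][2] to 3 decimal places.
End-effector z-axis (col 2 of R) = (-0.8660,-0.3536,-0.3536)
R[1][2] = -0.3536

-0.354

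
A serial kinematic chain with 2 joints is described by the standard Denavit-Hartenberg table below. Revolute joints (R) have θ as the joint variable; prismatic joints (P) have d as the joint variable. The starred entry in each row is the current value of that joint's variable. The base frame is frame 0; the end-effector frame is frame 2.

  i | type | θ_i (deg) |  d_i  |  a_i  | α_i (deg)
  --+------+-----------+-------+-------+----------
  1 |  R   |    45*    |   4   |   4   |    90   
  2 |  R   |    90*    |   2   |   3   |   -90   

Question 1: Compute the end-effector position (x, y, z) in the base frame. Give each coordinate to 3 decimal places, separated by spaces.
4.243 1.414 7.000

after link 1: o_1 = (2.8284, 2.8284, 4.0000)
after link 2: o_2 = (4.2426, 1.4142, 7.0000)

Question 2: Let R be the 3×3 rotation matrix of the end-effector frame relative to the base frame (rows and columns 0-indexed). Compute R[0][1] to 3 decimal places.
-0.707

End-effector y-axis (col 1 of R) = (-0.7071,0.7071,-0.0000)
R[0][1] = -0.7071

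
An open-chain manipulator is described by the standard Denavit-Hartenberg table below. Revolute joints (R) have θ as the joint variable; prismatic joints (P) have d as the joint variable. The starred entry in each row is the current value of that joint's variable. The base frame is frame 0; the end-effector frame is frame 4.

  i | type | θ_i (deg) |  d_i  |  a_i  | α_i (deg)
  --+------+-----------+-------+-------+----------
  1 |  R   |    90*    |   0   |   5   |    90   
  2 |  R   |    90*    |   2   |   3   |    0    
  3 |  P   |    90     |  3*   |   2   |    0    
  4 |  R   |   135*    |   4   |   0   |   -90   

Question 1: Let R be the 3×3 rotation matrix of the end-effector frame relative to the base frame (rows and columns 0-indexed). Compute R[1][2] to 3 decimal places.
End-effector z-axis (col 2 of R) = (0.0000,0.7071,0.7071)
R[1][2] = 0.7071

0.707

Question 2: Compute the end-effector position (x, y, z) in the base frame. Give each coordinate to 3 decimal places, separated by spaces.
after link 1: o_1 = (0.0000, 5.0000, 0.0000)
after link 2: o_2 = (2.0000, 5.0000, 3.0000)
after link 3: o_3 = (5.0000, 3.0000, 3.0000)
after link 4: o_4 = (9.0000, 3.0000, 3.0000)

9.000 3.000 3.000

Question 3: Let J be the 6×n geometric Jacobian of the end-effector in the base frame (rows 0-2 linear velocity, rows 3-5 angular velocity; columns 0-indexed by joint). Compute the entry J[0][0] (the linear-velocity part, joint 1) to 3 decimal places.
-3.000

axis z_0 = ẑ; lever o_n−o_0 = (9.0000,3.0000,3.0000)
cross product → J_v[:, 0] = (-3.0000,9.0000,0.0000)
J_ω[:, 0] = z_0
entry J[0][0] = -3.0000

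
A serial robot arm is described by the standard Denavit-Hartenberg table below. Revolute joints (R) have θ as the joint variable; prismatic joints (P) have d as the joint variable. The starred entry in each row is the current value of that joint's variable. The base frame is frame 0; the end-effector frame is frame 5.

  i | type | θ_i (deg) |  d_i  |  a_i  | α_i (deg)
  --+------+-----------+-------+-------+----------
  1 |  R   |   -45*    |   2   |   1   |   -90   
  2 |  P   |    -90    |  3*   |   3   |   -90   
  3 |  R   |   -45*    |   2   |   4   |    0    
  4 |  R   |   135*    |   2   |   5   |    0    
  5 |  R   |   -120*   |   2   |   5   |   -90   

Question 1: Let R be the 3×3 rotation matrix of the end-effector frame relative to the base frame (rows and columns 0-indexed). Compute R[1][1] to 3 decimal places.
0.707

End-effector y-axis (col 1 of R) = (-0.7071,0.7071,0.0000)
R[1][1] = 0.7071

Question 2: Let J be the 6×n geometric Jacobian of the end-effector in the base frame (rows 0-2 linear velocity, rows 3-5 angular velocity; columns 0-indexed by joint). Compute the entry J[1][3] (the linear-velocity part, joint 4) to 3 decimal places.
axis z_3 = (0.7071,-0.7071,-0.0000); lever o_n−o_3 = (1.0607,-4.5962,4.3301)
cross product → J_v[:, 3] = (-3.0619,-3.0619,-2.5000)
J_ω[:, 3] = z_3
entry J[1][3] = -3.0619

-3.062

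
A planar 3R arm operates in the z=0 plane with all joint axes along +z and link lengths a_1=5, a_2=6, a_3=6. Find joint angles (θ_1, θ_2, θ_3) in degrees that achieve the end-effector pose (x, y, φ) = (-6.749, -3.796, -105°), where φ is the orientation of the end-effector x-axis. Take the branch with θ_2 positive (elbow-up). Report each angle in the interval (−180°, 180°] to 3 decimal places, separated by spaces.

90.002 120.003 44.995

wrist centre = target − a_3·(cos φ, sin φ) = (-5.1961, 1.9996)
cos θ_2 = (30.9975−5²−6²)/(2·5·6) = -0.5000; θ_2 = 120.0027° (elbow-up)
β = atan2(1.9996,-5.1961) = 158.9523°; ψ = atan2(5.1960,1.9998) = 68.9501°
θ_1 = β − ψ = 90.0022°
θ_3 = φ − θ_1 − θ_2 = 44.9951° (wrapped to (-180°,180°])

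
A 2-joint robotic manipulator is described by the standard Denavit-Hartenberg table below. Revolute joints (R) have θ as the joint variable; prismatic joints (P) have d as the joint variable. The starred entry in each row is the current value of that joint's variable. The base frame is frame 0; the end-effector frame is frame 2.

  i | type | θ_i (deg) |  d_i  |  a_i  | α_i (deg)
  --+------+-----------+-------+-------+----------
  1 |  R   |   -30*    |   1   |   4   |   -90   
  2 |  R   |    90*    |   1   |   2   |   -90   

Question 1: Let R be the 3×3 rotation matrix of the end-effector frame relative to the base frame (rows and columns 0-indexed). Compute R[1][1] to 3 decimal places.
-0.866

End-effector y-axis (col 1 of R) = (-0.5000,-0.8660,-0.0000)
R[1][1] = -0.8660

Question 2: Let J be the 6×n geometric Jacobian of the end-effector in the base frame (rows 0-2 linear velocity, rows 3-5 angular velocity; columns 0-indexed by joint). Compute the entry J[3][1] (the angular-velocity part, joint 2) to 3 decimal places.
axis z_1 = (0.5000,0.8660,0.0000); lever o_n−o_1 = (0.5000,0.8660,-2.0000)
cross product → J_v[:, 1] = (-1.7321,1.0000,0.0000)
J_ω[:, 1] = z_1
entry J[3][1] = 0.5000

0.500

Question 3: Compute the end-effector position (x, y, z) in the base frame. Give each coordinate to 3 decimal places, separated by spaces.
3.964 -1.134 -1.000

after link 1: o_1 = (3.4641, -2.0000, 1.0000)
after link 2: o_2 = (3.9641, -1.1340, -1.0000)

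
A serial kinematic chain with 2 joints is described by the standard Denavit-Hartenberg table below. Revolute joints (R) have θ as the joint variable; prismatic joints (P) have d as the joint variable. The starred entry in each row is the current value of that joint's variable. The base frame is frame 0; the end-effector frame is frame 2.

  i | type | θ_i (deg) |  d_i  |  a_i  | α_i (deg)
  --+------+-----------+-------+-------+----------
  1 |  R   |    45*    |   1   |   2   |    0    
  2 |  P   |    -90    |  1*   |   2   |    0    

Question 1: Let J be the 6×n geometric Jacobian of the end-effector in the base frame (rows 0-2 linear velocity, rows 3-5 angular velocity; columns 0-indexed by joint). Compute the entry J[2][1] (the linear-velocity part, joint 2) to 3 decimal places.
prismatic axis z_1 = (0.0000,0.0000,1.0000)
J_v[:, 1] = z_1; J_ω[:, 1] = (0,0,0)
entry J[2][1] = 1.0000

1.000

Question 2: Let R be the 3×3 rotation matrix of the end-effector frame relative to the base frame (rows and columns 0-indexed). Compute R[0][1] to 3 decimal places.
End-effector y-axis (col 1 of R) = (0.7071,0.7071,0.0000)
R[0][1] = 0.7071

0.707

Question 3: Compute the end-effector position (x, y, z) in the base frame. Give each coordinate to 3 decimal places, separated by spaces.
after link 1: o_1 = (1.4142, 1.4142, 1.0000)
after link 2: o_2 = (2.8284, -0.0000, 2.0000)

2.828 -0.000 2.000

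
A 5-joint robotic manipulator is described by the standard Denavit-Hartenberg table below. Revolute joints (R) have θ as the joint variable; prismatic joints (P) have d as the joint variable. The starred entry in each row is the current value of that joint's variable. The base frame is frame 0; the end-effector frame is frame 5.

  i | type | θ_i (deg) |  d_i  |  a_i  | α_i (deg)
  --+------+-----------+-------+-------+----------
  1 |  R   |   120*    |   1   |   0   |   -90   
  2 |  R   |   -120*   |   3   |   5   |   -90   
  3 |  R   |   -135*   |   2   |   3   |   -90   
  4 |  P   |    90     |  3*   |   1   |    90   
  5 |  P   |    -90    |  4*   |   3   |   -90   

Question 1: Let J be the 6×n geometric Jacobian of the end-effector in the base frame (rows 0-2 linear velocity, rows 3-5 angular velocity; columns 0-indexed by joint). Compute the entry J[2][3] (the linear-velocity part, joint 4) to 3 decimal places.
0.612

prismatic axis z_3 = (-0.4356,-0.6597,0.6124)
J_v[:, 3] = z_3; J_ω[:, 3] = (0,0,0)
entry J[2][3] = 0.6124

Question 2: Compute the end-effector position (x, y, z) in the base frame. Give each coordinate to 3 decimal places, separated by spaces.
-7.305 -3.247 1.544

after link 1: o_1 = (0.0000, 0.0000, 1.0000)
after link 2: o_2 = (-1.3481, -3.6651, 5.3301)
after link 3: o_3 = (-4.5815, -2.3072, 4.4930)
after link 4: o_4 = (-5.4553, -5.0364, 5.8301)
after link 5: o_5 = (-7.3051, -3.2466, 1.5435)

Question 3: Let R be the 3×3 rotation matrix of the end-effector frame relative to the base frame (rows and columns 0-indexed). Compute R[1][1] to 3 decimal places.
0.047

End-effector y-axis (col 1 of R) = (0.7891,0.0474,0.6124)
R[1][1] = 0.0474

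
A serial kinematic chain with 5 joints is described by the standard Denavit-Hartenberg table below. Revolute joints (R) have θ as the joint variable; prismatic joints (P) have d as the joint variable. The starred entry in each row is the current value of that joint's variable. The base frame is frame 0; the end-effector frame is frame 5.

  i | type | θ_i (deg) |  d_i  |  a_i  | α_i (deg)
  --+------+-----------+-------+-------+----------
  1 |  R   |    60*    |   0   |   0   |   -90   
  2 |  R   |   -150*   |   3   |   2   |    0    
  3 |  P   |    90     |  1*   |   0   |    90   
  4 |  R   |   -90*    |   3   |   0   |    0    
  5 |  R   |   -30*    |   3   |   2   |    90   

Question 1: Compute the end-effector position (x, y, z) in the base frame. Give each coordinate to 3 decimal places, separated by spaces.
after link 1: o_1 = (0.0000, 0.0000, 0.0000)
after link 2: o_2 = (-3.4641, 0.0000, 1.0000)
after link 3: o_3 = (-4.3301, 0.5000, 1.0000)
after link 4: o_4 = (-5.6292, -1.7500, 2.5000)
after link 5: o_5 = (-5.6782, -5.2990, 3.1340)

-5.678 -5.299 3.134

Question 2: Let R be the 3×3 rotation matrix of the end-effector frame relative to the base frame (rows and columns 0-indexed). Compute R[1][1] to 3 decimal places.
End-effector y-axis (col 1 of R) = (-0.4330,-0.7500,0.5000)
R[1][1] = -0.7500

-0.750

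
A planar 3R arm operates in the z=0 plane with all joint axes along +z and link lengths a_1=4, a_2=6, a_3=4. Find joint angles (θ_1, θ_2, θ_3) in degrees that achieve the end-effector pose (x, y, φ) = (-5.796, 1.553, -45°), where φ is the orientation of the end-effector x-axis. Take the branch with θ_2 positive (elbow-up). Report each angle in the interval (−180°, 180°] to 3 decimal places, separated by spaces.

135.013 29.980 150.007

wrist centre = target − a_3·(cos φ, sin φ) = (-8.6244, 4.3814)
cos θ_2 = (93.5776−4²−6²)/(2·4·6) = 0.8662; θ_2 = 29.9799° (elbow-up)
β = atan2(4.3814,-8.6244) = 153.0683°; ψ = atan2(2.9982,9.1972) = 18.0553°
θ_1 = β − ψ = 135.0130°
θ_3 = φ − θ_1 − θ_2 = 150.0072° (wrapped to (-180°,180°])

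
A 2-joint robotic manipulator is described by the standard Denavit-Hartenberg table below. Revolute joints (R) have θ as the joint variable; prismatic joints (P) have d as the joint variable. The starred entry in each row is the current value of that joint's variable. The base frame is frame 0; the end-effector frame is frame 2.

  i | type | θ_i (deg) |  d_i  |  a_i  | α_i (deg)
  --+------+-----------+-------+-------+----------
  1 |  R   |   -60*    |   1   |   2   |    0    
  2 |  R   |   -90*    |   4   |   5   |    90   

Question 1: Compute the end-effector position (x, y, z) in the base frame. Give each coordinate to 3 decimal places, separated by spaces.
-3.330 -4.232 5.000

after link 1: o_1 = (1.0000, -1.7321, 1.0000)
after link 2: o_2 = (-3.3301, -4.2321, 5.0000)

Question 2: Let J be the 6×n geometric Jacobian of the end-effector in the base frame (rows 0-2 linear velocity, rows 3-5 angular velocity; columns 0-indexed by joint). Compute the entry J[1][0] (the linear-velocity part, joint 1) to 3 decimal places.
axis z_0 = ẑ; lever o_n−o_0 = (-3.3301,-4.2321,5.0000)
cross product → J_v[:, 0] = (4.2321,-3.3301,0.0000)
J_ω[:, 0] = z_0
entry J[1][0] = -3.3301

-3.330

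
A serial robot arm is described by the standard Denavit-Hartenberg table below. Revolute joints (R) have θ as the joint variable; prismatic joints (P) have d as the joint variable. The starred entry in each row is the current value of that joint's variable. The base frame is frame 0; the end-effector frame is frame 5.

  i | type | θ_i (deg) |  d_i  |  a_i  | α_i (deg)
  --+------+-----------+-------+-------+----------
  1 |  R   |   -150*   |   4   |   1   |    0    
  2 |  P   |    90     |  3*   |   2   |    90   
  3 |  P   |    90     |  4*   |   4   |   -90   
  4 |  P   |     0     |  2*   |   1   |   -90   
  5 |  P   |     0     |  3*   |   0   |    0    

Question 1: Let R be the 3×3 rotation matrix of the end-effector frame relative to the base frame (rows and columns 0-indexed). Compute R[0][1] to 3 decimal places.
End-effector y-axis (col 1 of R) = (0.5000,-0.8660,-0.0000)
R[0][1] = 0.5000

0.500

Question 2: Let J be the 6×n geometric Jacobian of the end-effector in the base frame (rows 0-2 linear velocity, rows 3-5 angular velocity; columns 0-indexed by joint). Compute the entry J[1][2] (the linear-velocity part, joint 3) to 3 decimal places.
-0.500

prismatic axis z_2 = (-0.8660,-0.5000,0.0000)
J_v[:, 2] = z_2; J_ω[:, 2] = (0,0,0)
entry J[1][2] = -0.5000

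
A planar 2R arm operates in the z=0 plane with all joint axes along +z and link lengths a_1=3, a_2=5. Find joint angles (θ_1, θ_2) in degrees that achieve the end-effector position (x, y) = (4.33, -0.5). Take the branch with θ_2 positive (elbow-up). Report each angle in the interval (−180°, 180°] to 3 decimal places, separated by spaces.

cos θ_2 = (18.9989−3²−5²)/(2·3·5) = -0.5000; θ_2 = 120.0024° (elbow-up)
β = atan2(-0.5000,4.3300) = -6.5870°; ψ = atan2(4.3300,0.4998) = 83.4155°
θ_1 = β − ψ = -90.0024°

-90.002 120.002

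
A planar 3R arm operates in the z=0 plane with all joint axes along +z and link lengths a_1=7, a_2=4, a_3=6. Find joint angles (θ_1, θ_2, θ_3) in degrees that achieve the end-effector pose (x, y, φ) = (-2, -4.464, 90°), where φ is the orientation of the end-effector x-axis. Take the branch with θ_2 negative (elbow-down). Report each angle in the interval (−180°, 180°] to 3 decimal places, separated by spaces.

-89.999 -30.004 -149.997

wrist centre = target − a_3·(cos φ, sin φ) = (-2.0000, -10.4640)
cos θ_2 = (113.4953−7²−4²)/(2·7·4) = 0.8660; θ_2 = -30.0044° (elbow-down)
β = atan2(-10.4640,-2.0000) = -100.8205°; ψ = atan2(-2.0003,10.4639) = -10.8220°
θ_1 = β − ψ = -89.9986°
θ_3 = φ − θ_1 − θ_2 = -149.9971° (wrapped to (-180°,180°])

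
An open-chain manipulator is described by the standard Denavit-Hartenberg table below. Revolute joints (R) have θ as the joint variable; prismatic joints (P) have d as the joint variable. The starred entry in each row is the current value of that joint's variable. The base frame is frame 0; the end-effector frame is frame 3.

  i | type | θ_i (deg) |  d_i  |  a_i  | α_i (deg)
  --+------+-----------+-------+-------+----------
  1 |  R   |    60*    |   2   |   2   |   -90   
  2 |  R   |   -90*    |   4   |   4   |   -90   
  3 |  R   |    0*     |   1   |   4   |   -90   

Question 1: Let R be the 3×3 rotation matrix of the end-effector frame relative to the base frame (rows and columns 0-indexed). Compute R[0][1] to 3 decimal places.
-0.500

End-effector y-axis (col 1 of R) = (-0.5000,-0.8660,0.0000)
R[0][1] = -0.5000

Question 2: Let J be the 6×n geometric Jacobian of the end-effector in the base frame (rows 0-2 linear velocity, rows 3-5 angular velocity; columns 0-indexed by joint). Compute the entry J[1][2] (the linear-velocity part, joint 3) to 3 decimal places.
axis z_2 = (0.5000,0.8660,-0.0000); lever o_n−o_2 = (0.5000,0.8660,4.0000)
cross product → J_v[:, 2] = (3.4641,-2.0000,-0.0000)
J_ω[:, 2] = z_2
entry J[1][2] = -2.0000

-2.000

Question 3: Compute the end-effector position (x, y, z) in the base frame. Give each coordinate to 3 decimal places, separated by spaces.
after link 1: o_1 = (1.0000, 1.7321, 2.0000)
after link 2: o_2 = (-2.4641, 3.7321, 6.0000)
after link 3: o_3 = (-1.9641, 4.5981, 10.0000)

-1.964 4.598 10.000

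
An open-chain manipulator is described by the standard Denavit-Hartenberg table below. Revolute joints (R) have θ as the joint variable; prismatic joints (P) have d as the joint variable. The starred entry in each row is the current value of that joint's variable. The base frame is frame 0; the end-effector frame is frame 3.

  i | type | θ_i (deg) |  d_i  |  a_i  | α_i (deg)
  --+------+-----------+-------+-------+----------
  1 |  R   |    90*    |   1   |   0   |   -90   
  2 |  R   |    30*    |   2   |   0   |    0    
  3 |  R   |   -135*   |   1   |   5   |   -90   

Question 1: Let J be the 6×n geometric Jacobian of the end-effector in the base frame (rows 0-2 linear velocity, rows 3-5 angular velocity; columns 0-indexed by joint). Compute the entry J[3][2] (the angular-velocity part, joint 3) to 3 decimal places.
axis z_2 = (-1.0000,0.0000,0.0000); lever o_n−o_2 = (-1.0000,-1.2941,4.8296)
cross product → J_v[:, 2] = (0.0000,4.8296,1.2941)
J_ω[:, 2] = z_2
entry J[3][2] = -1.0000

-1.000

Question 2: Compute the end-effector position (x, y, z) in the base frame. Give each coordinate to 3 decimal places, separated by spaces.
-3.000 -1.294 5.830

after link 1: o_1 = (0.0000, 0.0000, 1.0000)
after link 2: o_2 = (-2.0000, 0.0000, 1.0000)
after link 3: o_3 = (-3.0000, -1.2941, 5.8296)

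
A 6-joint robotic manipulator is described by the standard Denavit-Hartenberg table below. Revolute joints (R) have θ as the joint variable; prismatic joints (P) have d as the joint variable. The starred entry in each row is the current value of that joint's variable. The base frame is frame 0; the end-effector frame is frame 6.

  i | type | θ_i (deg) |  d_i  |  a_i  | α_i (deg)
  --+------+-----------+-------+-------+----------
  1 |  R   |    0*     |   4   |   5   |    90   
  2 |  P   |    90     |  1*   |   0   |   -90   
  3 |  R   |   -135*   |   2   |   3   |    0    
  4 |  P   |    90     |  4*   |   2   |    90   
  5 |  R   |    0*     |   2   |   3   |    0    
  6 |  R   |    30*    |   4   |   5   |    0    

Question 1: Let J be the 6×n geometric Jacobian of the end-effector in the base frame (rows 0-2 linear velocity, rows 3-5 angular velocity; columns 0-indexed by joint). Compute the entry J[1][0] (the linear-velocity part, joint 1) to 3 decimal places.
-3.500

axis z_0 = ẑ; lever o_n−o_0 = (-3.5000,-13.9614,4.2334)
cross product → J_v[:, 0] = (13.9614,-3.5000,0.0000)
J_ω[:, 0] = z_0
entry J[1][0] = -3.5000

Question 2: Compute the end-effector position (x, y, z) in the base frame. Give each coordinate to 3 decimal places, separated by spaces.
-3.500 -13.961 4.233

after link 1: o_1 = (5.0000, 0.0000, 4.0000)
after link 2: o_2 = (5.0000, -1.0000, 4.0000)
after link 3: o_3 = (3.0000, -3.1213, 1.8787)
after link 4: o_4 = (-1.0000, -4.5355, 3.2929)
after link 5: o_5 = (-1.0000, -8.0711, 4.0000)
after link 6: o_6 = (-3.5000, -13.9614, 4.2334)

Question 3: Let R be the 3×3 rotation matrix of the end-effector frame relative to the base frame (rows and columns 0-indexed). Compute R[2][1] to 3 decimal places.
-0.354

End-effector y-axis (col 1 of R) = (-0.8660,0.3536,-0.3536)
R[2][1] = -0.3536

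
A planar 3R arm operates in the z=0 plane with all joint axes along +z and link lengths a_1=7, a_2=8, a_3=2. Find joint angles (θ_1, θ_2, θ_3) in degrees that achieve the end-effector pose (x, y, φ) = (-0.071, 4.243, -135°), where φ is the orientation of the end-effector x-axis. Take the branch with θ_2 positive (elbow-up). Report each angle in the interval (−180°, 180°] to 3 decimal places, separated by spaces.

wrist centre = target − a_3·(cos φ, sin φ) = (1.3432, 5.6572)
cos θ_2 = (33.8083−7²−8²)/(2·7·8) = -0.7071; θ_2 = 134.9969° (elbow-up)
β = atan2(5.6572,1.3432) = 76.6434°; ψ = atan2(5.6572,1.3434) = 76.6410°
θ_1 = β − ψ = 0.0024°
θ_3 = φ − θ_1 − θ_2 = 90.0007° (wrapped to (-180°,180°])

0.002 134.997 90.001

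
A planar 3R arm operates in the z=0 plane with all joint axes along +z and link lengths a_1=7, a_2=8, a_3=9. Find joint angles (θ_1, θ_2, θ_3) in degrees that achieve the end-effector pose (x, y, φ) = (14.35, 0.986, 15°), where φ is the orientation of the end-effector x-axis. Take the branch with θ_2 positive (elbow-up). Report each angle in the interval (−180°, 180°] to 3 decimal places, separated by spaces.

wrist centre = target − a_3·(cos φ, sin φ) = (5.6567, -1.3434)
cos θ_2 = (33.8025−7²−8²)/(2·7·8) = -0.7071; θ_2 = 135.0011° (elbow-up)
β = atan2(-1.3434,5.6567) = -13.3594°; ψ = atan2(5.6567,1.3430) = 76.6440°
θ_1 = β − ψ = -90.0034°
θ_3 = φ − θ_1 − θ_2 = -29.9977° (wrapped to (-180°,180°])

-90.003 135.001 -29.998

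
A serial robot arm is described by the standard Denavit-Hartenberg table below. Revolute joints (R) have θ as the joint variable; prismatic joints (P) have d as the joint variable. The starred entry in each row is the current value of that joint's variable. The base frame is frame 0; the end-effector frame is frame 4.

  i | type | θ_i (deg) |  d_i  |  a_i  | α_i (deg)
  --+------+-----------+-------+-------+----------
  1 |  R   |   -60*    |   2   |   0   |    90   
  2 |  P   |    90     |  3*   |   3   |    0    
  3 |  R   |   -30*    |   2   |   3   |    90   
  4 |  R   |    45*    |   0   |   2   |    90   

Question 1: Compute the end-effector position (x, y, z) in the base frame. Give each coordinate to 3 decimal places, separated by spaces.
after link 1: o_1 = (0.0000, 0.0000, 2.0000)
after link 2: o_2 = (-2.5981, -1.5000, 5.0000)
after link 3: o_3 = (-3.5801, -3.7990, 7.5981)
after link 4: o_4 = (-4.4513, -5.1185, 8.8228)

-4.451 -5.119 8.823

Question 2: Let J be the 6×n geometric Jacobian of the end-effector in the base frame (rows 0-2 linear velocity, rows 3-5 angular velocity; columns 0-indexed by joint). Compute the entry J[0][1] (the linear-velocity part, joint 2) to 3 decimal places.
prismatic axis z_1 = (-0.8660,-0.5000,0.0000)
J_v[:, 1] = z_1; J_ω[:, 1] = (0,0,0)
entry J[0][1] = -0.8660

-0.866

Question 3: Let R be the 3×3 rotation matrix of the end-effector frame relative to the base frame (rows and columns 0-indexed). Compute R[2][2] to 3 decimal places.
0.612

End-effector z-axis (col 2 of R) = (0.7891,0.0474,0.6124)
R[2][2] = 0.6124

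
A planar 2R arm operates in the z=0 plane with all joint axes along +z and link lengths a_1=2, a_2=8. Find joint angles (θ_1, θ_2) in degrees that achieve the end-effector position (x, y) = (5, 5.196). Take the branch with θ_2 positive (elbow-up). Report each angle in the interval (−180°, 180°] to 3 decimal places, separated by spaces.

-60.004 120.003

cos θ_2 = (51.9984−2²−8²)/(2·2·8) = -0.5000; θ_2 = 120.0033° (elbow-up)
β = atan2(5.1960,5.0000) = 46.1013°; ψ = atan2(6.9280,-2.0004) = 106.1056°
θ_1 = β − ψ = -60.0044°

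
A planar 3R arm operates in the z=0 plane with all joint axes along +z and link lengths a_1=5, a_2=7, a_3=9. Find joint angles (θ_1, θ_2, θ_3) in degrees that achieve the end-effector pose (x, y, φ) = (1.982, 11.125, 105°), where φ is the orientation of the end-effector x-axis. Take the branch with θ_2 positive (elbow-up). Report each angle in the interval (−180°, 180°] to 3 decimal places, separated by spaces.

-59.997 135.002 29.995

wrist centre = target − a_3·(cos φ, sin φ) = (4.3114, 2.4317)
cos θ_2 = (24.5009−5²−7²)/(2·5·7) = -0.7071; θ_2 = 135.0018° (elbow-up)
β = atan2(2.4317,4.3114) = 29.4235°; ψ = atan2(4.9496,0.0501) = 89.4201°
θ_1 = β − ψ = -59.9966°
θ_3 = φ − θ_1 − θ_2 = 29.9948° (wrapped to (-180°,180°])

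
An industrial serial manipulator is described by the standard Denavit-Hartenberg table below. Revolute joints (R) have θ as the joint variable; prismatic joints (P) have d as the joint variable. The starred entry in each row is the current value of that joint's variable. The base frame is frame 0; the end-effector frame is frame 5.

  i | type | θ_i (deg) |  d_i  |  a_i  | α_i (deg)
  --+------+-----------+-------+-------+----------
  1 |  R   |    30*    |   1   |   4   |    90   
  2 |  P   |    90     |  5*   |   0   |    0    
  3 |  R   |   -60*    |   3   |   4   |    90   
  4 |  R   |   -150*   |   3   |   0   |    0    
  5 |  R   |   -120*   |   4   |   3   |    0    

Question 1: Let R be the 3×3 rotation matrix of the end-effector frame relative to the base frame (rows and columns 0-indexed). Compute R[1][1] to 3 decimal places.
End-effector y-axis (col 1 of R) = (-0.7500,-0.4330,-0.5000)
R[1][1] = -0.4330

-0.433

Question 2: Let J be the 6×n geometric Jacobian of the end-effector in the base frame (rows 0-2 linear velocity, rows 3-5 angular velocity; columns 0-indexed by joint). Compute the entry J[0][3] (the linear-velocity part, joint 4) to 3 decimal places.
axis z_3 = (0.4330,0.2500,-0.8660); lever o_n−o_3 = (4.5311,-0.8481,-6.0622)
cross product → J_v[:, 3] = (-2.2500,-1.2990,-1.5000)
J_ω[:, 3] = z_3
entry J[0][3] = -2.2500

-2.250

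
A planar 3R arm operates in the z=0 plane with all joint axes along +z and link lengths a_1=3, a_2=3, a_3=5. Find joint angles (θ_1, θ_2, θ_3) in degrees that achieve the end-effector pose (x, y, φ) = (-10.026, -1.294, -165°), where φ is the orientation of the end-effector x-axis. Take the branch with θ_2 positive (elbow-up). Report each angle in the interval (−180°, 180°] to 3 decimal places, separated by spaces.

wrist centre = target − a_3·(cos φ, sin φ) = (-5.1964, 0.0001)
cos θ_2 = (27.0023−3²−3²)/(2·3·3) = 0.5001; θ_2 = 59.9917° (elbow-up)
β = atan2(0.0001,-5.1964) = 179.9990°; ψ = atan2(2.5979,4.5004) = 29.9958°
θ_1 = β − ψ = 150.0031°
θ_3 = φ − θ_1 − θ_2 = -14.9948° (wrapped to (-180°,180°])

150.003 59.992 -14.995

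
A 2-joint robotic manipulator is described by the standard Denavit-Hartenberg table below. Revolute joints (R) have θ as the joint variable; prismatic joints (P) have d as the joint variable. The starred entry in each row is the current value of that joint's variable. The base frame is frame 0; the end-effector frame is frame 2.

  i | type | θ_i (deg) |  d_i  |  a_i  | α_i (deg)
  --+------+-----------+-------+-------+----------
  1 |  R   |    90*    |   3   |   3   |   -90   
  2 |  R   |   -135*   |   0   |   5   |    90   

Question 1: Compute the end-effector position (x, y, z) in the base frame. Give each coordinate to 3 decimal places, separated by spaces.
after link 1: o_1 = (0.0000, 3.0000, 3.0000)
after link 2: o_2 = (0.0000, -0.5355, 6.5355)

0.000 -0.536 6.536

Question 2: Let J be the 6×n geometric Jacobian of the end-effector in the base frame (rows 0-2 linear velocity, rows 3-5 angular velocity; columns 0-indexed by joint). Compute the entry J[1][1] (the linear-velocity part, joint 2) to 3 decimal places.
3.536

axis z_1 = (-1.0000,0.0000,0.0000); lever o_n−o_1 = (0.0000,-3.5355,3.5355)
cross product → J_v[:, 1] = (0.0000,3.5355,3.5355)
J_ω[:, 1] = z_1
entry J[1][1] = 3.5355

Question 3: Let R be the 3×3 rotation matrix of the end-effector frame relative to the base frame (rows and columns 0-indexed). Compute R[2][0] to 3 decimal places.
0.707

End-effector x-axis (col 0 of R) = (0.0000,-0.7071,0.7071)
R[2][0] = 0.7071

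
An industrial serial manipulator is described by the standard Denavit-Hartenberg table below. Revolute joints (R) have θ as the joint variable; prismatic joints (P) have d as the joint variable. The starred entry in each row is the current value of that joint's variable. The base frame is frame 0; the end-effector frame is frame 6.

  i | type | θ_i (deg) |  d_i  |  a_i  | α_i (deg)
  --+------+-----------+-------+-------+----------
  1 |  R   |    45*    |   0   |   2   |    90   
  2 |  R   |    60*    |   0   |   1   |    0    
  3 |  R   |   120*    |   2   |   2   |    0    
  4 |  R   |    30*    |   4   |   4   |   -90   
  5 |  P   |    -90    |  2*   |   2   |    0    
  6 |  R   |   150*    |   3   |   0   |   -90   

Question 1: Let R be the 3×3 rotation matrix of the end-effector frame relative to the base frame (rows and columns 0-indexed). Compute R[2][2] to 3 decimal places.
End-effector z-axis (col 2 of R) = (0.1768,0.8839,0.4330)
R[2][2] = 0.4330

0.433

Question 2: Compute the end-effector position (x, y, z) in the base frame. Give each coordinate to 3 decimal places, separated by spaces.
5.329 -5.985 -5.464

after link 1: o_1 = (1.4142, 1.4142, 0.0000)
after link 2: o_2 = (1.7678, 1.7678, 0.8660)
after link 3: o_3 = (1.7678, -1.0607, 0.8660)
after link 4: o_4 = (2.1467, -6.3386, -1.1340)
after link 5: o_5 = (4.2680, -7.0457, -2.8660)
after link 6: o_6 = (5.3287, -5.9850, -5.4641)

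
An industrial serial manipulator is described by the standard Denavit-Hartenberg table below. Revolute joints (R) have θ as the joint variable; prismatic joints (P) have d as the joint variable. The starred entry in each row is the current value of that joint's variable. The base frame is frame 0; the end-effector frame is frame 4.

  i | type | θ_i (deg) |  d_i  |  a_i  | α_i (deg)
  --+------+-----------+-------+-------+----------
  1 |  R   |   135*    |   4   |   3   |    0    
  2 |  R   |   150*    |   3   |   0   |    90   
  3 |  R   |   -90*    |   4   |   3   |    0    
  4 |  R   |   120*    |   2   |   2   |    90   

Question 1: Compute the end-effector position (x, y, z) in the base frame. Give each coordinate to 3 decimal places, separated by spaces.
-7.469 -1.105 5.000

after link 1: o_1 = (-2.1213, 2.1213, 4.0000)
after link 2: o_2 = (-2.1213, 2.1213, 7.0000)
after link 3: o_3 = (-5.9850, 1.0860, 4.0000)
after link 4: o_4 = (-7.4686, -1.1046, 5.0000)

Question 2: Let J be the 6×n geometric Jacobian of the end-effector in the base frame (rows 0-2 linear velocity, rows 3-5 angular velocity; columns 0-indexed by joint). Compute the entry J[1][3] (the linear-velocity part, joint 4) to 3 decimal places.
axis z_3 = (-0.9659,-0.2588,0.0000); lever o_n−o_3 = (-1.4836,-2.1907,1.0000)
cross product → J_v[:, 3] = (-0.2588,0.9659,1.7321)
J_ω[:, 3] = z_3
entry J[1][3] = 0.9659

0.966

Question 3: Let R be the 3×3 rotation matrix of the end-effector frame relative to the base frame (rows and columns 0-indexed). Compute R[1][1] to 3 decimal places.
-0.259

End-effector y-axis (col 1 of R) = (-0.9659,-0.2588,0.0000)
R[1][1] = -0.2588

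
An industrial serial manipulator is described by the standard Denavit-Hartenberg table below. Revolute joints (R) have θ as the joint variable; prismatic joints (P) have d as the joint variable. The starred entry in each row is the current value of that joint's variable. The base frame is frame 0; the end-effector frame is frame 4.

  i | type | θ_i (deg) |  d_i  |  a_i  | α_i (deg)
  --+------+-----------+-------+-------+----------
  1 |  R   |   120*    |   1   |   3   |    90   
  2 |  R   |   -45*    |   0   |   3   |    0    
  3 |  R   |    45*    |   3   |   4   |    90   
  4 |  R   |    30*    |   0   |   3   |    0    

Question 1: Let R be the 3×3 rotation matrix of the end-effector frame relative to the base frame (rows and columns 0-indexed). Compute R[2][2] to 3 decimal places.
-1.000

End-effector z-axis (col 2 of R) = (0.0000,0.0000,-1.0000)
R[2][2] = -1.0000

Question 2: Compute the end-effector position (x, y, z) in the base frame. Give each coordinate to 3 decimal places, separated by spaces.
after link 1: o_1 = (-1.5000, 2.5981, 1.0000)
after link 2: o_2 = (-2.5607, 4.4352, -1.1213)
after link 3: o_3 = (-1.9626, 9.3993, -1.1213)
after link 4: o_4 = (-1.9626, 12.3993, -1.1213)

-1.963 12.399 -1.121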